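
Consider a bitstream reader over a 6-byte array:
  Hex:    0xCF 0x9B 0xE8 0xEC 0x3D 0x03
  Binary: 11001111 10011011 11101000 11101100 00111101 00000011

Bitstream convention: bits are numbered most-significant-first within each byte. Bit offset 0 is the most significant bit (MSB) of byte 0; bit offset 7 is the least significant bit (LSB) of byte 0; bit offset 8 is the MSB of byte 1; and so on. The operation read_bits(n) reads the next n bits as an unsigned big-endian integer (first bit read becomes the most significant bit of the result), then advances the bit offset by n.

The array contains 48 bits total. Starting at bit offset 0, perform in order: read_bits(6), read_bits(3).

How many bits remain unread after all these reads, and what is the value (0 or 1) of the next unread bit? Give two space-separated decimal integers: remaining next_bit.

Read 1: bits[0:6] width=6 -> value=51 (bin 110011); offset now 6 = byte 0 bit 6; 42 bits remain
Read 2: bits[6:9] width=3 -> value=7 (bin 111); offset now 9 = byte 1 bit 1; 39 bits remain

Answer: 39 0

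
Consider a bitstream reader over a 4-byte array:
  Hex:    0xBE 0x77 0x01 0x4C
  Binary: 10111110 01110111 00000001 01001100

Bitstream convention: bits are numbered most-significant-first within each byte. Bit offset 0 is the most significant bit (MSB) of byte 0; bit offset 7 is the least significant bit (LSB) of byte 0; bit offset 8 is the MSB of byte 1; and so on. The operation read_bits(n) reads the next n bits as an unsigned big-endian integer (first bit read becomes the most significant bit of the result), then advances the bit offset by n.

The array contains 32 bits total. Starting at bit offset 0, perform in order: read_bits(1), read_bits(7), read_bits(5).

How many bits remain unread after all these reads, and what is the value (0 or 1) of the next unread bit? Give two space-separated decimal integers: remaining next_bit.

Read 1: bits[0:1] width=1 -> value=1 (bin 1); offset now 1 = byte 0 bit 1; 31 bits remain
Read 2: bits[1:8] width=7 -> value=62 (bin 0111110); offset now 8 = byte 1 bit 0; 24 bits remain
Read 3: bits[8:13] width=5 -> value=14 (bin 01110); offset now 13 = byte 1 bit 5; 19 bits remain

Answer: 19 1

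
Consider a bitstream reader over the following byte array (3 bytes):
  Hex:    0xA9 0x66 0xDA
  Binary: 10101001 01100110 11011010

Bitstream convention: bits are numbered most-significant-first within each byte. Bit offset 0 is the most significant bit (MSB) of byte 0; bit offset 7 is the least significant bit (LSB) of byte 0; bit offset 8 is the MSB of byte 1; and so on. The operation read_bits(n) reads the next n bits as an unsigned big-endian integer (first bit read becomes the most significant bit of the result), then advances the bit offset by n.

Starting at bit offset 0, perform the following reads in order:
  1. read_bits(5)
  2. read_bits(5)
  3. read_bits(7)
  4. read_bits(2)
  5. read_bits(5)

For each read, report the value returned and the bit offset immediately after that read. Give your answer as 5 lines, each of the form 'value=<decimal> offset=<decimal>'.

Read 1: bits[0:5] width=5 -> value=21 (bin 10101); offset now 5 = byte 0 bit 5; 19 bits remain
Read 2: bits[5:10] width=5 -> value=5 (bin 00101); offset now 10 = byte 1 bit 2; 14 bits remain
Read 3: bits[10:17] width=7 -> value=77 (bin 1001101); offset now 17 = byte 2 bit 1; 7 bits remain
Read 4: bits[17:19] width=2 -> value=2 (bin 10); offset now 19 = byte 2 bit 3; 5 bits remain
Read 5: bits[19:24] width=5 -> value=26 (bin 11010); offset now 24 = byte 3 bit 0; 0 bits remain

Answer: value=21 offset=5
value=5 offset=10
value=77 offset=17
value=2 offset=19
value=26 offset=24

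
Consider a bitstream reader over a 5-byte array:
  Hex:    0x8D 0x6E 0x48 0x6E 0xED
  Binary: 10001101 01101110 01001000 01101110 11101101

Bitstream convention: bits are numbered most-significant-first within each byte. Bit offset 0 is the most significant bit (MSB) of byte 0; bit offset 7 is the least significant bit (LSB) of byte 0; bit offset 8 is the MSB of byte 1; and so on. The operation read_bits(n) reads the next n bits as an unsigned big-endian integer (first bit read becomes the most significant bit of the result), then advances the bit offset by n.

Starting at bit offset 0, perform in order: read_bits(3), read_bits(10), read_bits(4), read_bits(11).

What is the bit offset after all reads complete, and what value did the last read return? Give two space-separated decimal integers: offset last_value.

Answer: 28 1158

Derivation:
Read 1: bits[0:3] width=3 -> value=4 (bin 100); offset now 3 = byte 0 bit 3; 37 bits remain
Read 2: bits[3:13] width=10 -> value=429 (bin 0110101101); offset now 13 = byte 1 bit 5; 27 bits remain
Read 3: bits[13:17] width=4 -> value=12 (bin 1100); offset now 17 = byte 2 bit 1; 23 bits remain
Read 4: bits[17:28] width=11 -> value=1158 (bin 10010000110); offset now 28 = byte 3 bit 4; 12 bits remain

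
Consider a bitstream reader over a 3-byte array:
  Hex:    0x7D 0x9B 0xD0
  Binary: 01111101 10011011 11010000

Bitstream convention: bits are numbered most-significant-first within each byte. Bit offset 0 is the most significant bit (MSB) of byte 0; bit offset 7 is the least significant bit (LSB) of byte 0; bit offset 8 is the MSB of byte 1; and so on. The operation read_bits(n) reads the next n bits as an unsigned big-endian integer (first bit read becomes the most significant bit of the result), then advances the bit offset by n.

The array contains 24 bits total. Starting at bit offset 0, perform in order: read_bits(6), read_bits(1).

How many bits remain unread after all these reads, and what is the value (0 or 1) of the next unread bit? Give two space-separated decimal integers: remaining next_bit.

Answer: 17 1

Derivation:
Read 1: bits[0:6] width=6 -> value=31 (bin 011111); offset now 6 = byte 0 bit 6; 18 bits remain
Read 2: bits[6:7] width=1 -> value=0 (bin 0); offset now 7 = byte 0 bit 7; 17 bits remain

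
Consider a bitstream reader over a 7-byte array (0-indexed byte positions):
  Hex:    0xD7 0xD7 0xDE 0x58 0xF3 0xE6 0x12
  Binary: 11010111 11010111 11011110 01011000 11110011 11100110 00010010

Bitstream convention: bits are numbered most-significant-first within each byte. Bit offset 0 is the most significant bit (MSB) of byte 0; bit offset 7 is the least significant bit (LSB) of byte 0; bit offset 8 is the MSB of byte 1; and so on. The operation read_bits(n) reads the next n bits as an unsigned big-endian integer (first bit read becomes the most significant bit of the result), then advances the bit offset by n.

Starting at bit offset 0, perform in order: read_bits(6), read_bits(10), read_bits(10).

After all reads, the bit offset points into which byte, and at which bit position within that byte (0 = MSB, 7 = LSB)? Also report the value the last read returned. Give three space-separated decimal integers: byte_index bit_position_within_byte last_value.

Read 1: bits[0:6] width=6 -> value=53 (bin 110101); offset now 6 = byte 0 bit 6; 50 bits remain
Read 2: bits[6:16] width=10 -> value=983 (bin 1111010111); offset now 16 = byte 2 bit 0; 40 bits remain
Read 3: bits[16:26] width=10 -> value=889 (bin 1101111001); offset now 26 = byte 3 bit 2; 30 bits remain

Answer: 3 2 889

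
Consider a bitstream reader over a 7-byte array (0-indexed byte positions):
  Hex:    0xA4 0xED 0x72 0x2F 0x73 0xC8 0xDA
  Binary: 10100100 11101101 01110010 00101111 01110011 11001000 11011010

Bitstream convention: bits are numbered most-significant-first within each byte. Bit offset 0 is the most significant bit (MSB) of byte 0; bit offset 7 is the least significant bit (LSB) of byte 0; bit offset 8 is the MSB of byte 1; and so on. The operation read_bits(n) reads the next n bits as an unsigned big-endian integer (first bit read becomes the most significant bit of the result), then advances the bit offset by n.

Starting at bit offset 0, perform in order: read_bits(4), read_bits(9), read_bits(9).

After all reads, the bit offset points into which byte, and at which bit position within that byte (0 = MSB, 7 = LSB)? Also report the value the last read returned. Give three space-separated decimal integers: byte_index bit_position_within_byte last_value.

Read 1: bits[0:4] width=4 -> value=10 (bin 1010); offset now 4 = byte 0 bit 4; 52 bits remain
Read 2: bits[4:13] width=9 -> value=157 (bin 010011101); offset now 13 = byte 1 bit 5; 43 bits remain
Read 3: bits[13:22] width=9 -> value=348 (bin 101011100); offset now 22 = byte 2 bit 6; 34 bits remain

Answer: 2 6 348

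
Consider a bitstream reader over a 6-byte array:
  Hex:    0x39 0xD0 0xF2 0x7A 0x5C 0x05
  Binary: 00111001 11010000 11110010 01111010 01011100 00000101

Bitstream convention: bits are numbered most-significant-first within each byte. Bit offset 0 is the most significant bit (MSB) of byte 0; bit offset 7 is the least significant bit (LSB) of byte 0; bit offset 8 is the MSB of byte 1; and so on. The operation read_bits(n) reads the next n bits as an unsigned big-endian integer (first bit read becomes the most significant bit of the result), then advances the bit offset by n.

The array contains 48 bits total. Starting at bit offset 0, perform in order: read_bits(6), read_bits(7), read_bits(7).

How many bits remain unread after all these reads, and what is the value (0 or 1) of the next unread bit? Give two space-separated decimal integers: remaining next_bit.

Answer: 28 0

Derivation:
Read 1: bits[0:6] width=6 -> value=14 (bin 001110); offset now 6 = byte 0 bit 6; 42 bits remain
Read 2: bits[6:13] width=7 -> value=58 (bin 0111010); offset now 13 = byte 1 bit 5; 35 bits remain
Read 3: bits[13:20] width=7 -> value=15 (bin 0001111); offset now 20 = byte 2 bit 4; 28 bits remain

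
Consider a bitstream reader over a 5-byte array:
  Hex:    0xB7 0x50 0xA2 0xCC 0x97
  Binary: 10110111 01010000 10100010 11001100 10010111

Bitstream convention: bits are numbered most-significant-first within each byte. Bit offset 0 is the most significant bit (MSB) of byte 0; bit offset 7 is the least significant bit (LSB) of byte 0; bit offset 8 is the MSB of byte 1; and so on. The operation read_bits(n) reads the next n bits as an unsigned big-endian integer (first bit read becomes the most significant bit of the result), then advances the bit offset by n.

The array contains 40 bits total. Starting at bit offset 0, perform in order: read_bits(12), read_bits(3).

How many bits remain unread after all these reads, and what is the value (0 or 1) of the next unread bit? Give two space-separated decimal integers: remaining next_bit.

Read 1: bits[0:12] width=12 -> value=2933 (bin 101101110101); offset now 12 = byte 1 bit 4; 28 bits remain
Read 2: bits[12:15] width=3 -> value=0 (bin 000); offset now 15 = byte 1 bit 7; 25 bits remain

Answer: 25 0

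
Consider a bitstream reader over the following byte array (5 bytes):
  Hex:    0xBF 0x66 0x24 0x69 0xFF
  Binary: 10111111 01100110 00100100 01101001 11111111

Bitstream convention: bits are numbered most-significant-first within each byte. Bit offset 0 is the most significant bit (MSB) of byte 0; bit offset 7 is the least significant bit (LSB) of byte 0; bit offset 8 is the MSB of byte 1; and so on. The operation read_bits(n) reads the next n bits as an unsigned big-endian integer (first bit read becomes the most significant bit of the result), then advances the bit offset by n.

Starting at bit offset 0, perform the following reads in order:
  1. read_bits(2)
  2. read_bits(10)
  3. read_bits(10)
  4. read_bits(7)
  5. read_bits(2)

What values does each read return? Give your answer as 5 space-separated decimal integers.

Answer: 2 1014 393 13 0

Derivation:
Read 1: bits[0:2] width=2 -> value=2 (bin 10); offset now 2 = byte 0 bit 2; 38 bits remain
Read 2: bits[2:12] width=10 -> value=1014 (bin 1111110110); offset now 12 = byte 1 bit 4; 28 bits remain
Read 3: bits[12:22] width=10 -> value=393 (bin 0110001001); offset now 22 = byte 2 bit 6; 18 bits remain
Read 4: bits[22:29] width=7 -> value=13 (bin 0001101); offset now 29 = byte 3 bit 5; 11 bits remain
Read 5: bits[29:31] width=2 -> value=0 (bin 00); offset now 31 = byte 3 bit 7; 9 bits remain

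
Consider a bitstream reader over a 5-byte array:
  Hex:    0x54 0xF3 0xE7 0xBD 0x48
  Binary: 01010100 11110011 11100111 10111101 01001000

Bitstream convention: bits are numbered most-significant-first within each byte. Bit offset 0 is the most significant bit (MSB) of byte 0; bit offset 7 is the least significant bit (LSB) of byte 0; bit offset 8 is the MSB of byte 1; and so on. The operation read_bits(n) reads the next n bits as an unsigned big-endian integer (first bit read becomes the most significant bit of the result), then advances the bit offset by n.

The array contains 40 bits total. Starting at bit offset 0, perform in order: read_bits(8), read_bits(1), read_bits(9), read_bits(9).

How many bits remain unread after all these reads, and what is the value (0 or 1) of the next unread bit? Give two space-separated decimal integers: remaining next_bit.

Answer: 13 1

Derivation:
Read 1: bits[0:8] width=8 -> value=84 (bin 01010100); offset now 8 = byte 1 bit 0; 32 bits remain
Read 2: bits[8:9] width=1 -> value=1 (bin 1); offset now 9 = byte 1 bit 1; 31 bits remain
Read 3: bits[9:18] width=9 -> value=463 (bin 111001111); offset now 18 = byte 2 bit 2; 22 bits remain
Read 4: bits[18:27] width=9 -> value=317 (bin 100111101); offset now 27 = byte 3 bit 3; 13 bits remain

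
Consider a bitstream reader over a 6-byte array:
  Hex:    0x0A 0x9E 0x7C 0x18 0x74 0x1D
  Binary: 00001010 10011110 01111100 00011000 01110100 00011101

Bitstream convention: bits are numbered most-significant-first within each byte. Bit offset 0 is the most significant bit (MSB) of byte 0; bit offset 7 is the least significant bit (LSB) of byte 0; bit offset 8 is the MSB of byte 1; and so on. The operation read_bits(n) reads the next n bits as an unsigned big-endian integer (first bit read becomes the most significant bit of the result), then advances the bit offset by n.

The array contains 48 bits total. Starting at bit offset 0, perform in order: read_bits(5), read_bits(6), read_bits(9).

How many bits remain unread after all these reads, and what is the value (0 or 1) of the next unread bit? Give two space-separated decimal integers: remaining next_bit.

Read 1: bits[0:5] width=5 -> value=1 (bin 00001); offset now 5 = byte 0 bit 5; 43 bits remain
Read 2: bits[5:11] width=6 -> value=20 (bin 010100); offset now 11 = byte 1 bit 3; 37 bits remain
Read 3: bits[11:20] width=9 -> value=487 (bin 111100111); offset now 20 = byte 2 bit 4; 28 bits remain

Answer: 28 1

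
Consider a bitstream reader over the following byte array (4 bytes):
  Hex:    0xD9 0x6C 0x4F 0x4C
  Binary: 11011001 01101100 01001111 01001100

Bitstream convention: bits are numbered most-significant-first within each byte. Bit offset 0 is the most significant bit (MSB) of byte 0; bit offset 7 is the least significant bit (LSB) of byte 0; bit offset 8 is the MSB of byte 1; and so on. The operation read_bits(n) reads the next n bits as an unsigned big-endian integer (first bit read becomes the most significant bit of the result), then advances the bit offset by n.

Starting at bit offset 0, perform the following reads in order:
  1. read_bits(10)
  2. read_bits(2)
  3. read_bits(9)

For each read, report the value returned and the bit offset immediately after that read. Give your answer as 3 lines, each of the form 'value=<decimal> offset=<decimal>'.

Read 1: bits[0:10] width=10 -> value=869 (bin 1101100101); offset now 10 = byte 1 bit 2; 22 bits remain
Read 2: bits[10:12] width=2 -> value=2 (bin 10); offset now 12 = byte 1 bit 4; 20 bits remain
Read 3: bits[12:21] width=9 -> value=393 (bin 110001001); offset now 21 = byte 2 bit 5; 11 bits remain

Answer: value=869 offset=10
value=2 offset=12
value=393 offset=21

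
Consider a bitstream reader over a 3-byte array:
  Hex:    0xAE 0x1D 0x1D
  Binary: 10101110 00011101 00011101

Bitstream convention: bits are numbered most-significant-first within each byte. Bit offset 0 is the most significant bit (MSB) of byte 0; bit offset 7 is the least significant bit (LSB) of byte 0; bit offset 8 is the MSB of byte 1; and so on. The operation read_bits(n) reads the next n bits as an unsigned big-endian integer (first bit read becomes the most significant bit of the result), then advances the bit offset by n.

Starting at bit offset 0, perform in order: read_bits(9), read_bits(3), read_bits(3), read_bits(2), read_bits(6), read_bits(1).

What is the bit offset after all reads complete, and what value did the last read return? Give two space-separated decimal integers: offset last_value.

Read 1: bits[0:9] width=9 -> value=348 (bin 101011100); offset now 9 = byte 1 bit 1; 15 bits remain
Read 2: bits[9:12] width=3 -> value=1 (bin 001); offset now 12 = byte 1 bit 4; 12 bits remain
Read 3: bits[12:15] width=3 -> value=6 (bin 110); offset now 15 = byte 1 bit 7; 9 bits remain
Read 4: bits[15:17] width=2 -> value=2 (bin 10); offset now 17 = byte 2 bit 1; 7 bits remain
Read 5: bits[17:23] width=6 -> value=14 (bin 001110); offset now 23 = byte 2 bit 7; 1 bits remain
Read 6: bits[23:24] width=1 -> value=1 (bin 1); offset now 24 = byte 3 bit 0; 0 bits remain

Answer: 24 1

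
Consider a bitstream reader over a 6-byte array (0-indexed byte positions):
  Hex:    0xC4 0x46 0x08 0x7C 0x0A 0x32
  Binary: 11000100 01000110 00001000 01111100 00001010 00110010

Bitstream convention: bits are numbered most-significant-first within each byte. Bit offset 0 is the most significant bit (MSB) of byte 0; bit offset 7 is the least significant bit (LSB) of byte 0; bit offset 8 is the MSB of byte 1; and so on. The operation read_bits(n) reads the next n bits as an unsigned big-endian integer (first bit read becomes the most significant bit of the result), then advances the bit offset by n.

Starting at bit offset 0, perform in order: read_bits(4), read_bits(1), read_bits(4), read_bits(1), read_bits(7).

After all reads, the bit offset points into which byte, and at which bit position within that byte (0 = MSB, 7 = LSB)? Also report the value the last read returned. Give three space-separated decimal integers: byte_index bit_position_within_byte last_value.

Read 1: bits[0:4] width=4 -> value=12 (bin 1100); offset now 4 = byte 0 bit 4; 44 bits remain
Read 2: bits[4:5] width=1 -> value=0 (bin 0); offset now 5 = byte 0 bit 5; 43 bits remain
Read 3: bits[5:9] width=4 -> value=8 (bin 1000); offset now 9 = byte 1 bit 1; 39 bits remain
Read 4: bits[9:10] width=1 -> value=1 (bin 1); offset now 10 = byte 1 bit 2; 38 bits remain
Read 5: bits[10:17] width=7 -> value=12 (bin 0001100); offset now 17 = byte 2 bit 1; 31 bits remain

Answer: 2 1 12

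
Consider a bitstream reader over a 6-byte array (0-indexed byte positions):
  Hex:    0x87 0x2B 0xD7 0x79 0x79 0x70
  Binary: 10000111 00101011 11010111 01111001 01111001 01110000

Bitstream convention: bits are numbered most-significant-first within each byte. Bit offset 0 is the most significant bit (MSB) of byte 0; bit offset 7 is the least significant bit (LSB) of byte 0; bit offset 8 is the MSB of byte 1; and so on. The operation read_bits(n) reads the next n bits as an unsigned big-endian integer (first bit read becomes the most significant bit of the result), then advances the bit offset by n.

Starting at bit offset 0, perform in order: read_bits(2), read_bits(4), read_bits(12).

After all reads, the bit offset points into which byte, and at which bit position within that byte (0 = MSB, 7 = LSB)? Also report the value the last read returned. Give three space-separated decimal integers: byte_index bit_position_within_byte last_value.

Read 1: bits[0:2] width=2 -> value=2 (bin 10); offset now 2 = byte 0 bit 2; 46 bits remain
Read 2: bits[2:6] width=4 -> value=1 (bin 0001); offset now 6 = byte 0 bit 6; 42 bits remain
Read 3: bits[6:18] width=12 -> value=3247 (bin 110010101111); offset now 18 = byte 2 bit 2; 30 bits remain

Answer: 2 2 3247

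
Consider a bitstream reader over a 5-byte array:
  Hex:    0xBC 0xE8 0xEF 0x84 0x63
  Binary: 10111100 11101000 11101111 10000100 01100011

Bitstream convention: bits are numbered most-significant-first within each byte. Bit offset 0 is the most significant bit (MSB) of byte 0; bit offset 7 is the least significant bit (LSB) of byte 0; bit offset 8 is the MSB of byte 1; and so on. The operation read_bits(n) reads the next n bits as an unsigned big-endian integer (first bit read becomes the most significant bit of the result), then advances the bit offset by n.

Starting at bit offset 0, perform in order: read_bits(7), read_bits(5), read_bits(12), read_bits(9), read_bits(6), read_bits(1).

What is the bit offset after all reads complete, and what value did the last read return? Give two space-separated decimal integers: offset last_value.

Read 1: bits[0:7] width=7 -> value=94 (bin 1011110); offset now 7 = byte 0 bit 7; 33 bits remain
Read 2: bits[7:12] width=5 -> value=14 (bin 01110); offset now 12 = byte 1 bit 4; 28 bits remain
Read 3: bits[12:24] width=12 -> value=2287 (bin 100011101111); offset now 24 = byte 3 bit 0; 16 bits remain
Read 4: bits[24:33] width=9 -> value=264 (bin 100001000); offset now 33 = byte 4 bit 1; 7 bits remain
Read 5: bits[33:39] width=6 -> value=49 (bin 110001); offset now 39 = byte 4 bit 7; 1 bits remain
Read 6: bits[39:40] width=1 -> value=1 (bin 1); offset now 40 = byte 5 bit 0; 0 bits remain

Answer: 40 1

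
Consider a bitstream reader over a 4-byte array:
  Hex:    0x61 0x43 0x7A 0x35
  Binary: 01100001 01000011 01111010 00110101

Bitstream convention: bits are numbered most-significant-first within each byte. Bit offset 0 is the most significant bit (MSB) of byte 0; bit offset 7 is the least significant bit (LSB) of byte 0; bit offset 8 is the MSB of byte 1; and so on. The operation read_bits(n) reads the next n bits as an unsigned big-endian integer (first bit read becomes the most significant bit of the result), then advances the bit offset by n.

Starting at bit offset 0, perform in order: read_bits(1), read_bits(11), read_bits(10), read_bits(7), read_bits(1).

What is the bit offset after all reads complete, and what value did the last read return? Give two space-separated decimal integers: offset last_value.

Read 1: bits[0:1] width=1 -> value=0 (bin 0); offset now 1 = byte 0 bit 1; 31 bits remain
Read 2: bits[1:12] width=11 -> value=1556 (bin 11000010100); offset now 12 = byte 1 bit 4; 20 bits remain
Read 3: bits[12:22] width=10 -> value=222 (bin 0011011110); offset now 22 = byte 2 bit 6; 10 bits remain
Read 4: bits[22:29] width=7 -> value=70 (bin 1000110); offset now 29 = byte 3 bit 5; 3 bits remain
Read 5: bits[29:30] width=1 -> value=1 (bin 1); offset now 30 = byte 3 bit 6; 2 bits remain

Answer: 30 1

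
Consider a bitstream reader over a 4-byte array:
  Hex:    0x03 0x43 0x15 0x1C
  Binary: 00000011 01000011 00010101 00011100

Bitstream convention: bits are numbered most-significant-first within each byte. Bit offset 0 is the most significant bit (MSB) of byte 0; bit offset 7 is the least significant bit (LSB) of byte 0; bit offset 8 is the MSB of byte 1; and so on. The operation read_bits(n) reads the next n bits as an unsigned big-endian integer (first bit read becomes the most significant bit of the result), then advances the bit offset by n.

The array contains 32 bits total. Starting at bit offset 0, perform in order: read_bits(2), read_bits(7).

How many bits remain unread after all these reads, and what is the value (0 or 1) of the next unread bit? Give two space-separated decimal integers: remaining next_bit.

Read 1: bits[0:2] width=2 -> value=0 (bin 00); offset now 2 = byte 0 bit 2; 30 bits remain
Read 2: bits[2:9] width=7 -> value=6 (bin 0000110); offset now 9 = byte 1 bit 1; 23 bits remain

Answer: 23 1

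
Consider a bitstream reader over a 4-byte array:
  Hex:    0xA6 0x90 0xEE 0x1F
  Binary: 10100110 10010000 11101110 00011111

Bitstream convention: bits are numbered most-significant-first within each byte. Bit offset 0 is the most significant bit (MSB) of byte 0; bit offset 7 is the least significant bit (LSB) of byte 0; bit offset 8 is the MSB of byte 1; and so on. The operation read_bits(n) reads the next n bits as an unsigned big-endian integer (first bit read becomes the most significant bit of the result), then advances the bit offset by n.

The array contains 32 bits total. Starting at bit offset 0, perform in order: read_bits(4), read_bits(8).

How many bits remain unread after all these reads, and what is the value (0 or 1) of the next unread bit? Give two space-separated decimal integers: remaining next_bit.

Read 1: bits[0:4] width=4 -> value=10 (bin 1010); offset now 4 = byte 0 bit 4; 28 bits remain
Read 2: bits[4:12] width=8 -> value=105 (bin 01101001); offset now 12 = byte 1 bit 4; 20 bits remain

Answer: 20 0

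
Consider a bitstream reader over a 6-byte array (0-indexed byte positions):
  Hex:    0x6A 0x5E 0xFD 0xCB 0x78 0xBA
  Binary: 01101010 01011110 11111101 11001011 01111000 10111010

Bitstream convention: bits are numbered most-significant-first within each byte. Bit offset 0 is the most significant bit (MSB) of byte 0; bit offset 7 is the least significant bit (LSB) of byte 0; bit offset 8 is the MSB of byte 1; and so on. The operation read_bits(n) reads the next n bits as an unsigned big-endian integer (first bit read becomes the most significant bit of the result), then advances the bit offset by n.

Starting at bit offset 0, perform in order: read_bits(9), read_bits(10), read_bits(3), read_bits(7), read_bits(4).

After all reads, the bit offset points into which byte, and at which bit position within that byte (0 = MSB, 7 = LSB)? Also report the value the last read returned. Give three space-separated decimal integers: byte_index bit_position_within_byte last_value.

Answer: 4 1 6

Derivation:
Read 1: bits[0:9] width=9 -> value=212 (bin 011010100); offset now 9 = byte 1 bit 1; 39 bits remain
Read 2: bits[9:19] width=10 -> value=759 (bin 1011110111); offset now 19 = byte 2 bit 3; 29 bits remain
Read 3: bits[19:22] width=3 -> value=7 (bin 111); offset now 22 = byte 2 bit 6; 26 bits remain
Read 4: bits[22:29] width=7 -> value=57 (bin 0111001); offset now 29 = byte 3 bit 5; 19 bits remain
Read 5: bits[29:33] width=4 -> value=6 (bin 0110); offset now 33 = byte 4 bit 1; 15 bits remain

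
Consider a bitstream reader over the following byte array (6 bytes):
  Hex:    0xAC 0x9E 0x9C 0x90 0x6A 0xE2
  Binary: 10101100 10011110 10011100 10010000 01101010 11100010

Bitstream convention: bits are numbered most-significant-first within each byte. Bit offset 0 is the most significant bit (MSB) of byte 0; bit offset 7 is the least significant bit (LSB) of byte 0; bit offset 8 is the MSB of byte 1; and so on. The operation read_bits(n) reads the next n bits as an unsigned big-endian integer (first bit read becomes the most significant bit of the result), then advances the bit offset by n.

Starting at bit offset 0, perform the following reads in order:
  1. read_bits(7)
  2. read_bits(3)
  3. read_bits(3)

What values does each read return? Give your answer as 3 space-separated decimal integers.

Read 1: bits[0:7] width=7 -> value=86 (bin 1010110); offset now 7 = byte 0 bit 7; 41 bits remain
Read 2: bits[7:10] width=3 -> value=2 (bin 010); offset now 10 = byte 1 bit 2; 38 bits remain
Read 3: bits[10:13] width=3 -> value=3 (bin 011); offset now 13 = byte 1 bit 5; 35 bits remain

Answer: 86 2 3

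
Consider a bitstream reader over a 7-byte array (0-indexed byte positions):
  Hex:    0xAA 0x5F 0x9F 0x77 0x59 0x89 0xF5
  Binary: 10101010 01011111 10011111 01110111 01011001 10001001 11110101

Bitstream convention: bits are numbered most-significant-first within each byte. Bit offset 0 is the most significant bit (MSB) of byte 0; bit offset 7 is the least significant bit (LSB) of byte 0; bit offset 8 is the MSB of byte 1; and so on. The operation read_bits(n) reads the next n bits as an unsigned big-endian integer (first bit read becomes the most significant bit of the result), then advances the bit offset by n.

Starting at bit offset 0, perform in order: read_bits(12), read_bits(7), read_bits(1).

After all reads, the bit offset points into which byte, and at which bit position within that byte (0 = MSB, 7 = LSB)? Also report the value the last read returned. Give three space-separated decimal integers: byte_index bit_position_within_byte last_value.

Answer: 2 4 1

Derivation:
Read 1: bits[0:12] width=12 -> value=2725 (bin 101010100101); offset now 12 = byte 1 bit 4; 44 bits remain
Read 2: bits[12:19] width=7 -> value=124 (bin 1111100); offset now 19 = byte 2 bit 3; 37 bits remain
Read 3: bits[19:20] width=1 -> value=1 (bin 1); offset now 20 = byte 2 bit 4; 36 bits remain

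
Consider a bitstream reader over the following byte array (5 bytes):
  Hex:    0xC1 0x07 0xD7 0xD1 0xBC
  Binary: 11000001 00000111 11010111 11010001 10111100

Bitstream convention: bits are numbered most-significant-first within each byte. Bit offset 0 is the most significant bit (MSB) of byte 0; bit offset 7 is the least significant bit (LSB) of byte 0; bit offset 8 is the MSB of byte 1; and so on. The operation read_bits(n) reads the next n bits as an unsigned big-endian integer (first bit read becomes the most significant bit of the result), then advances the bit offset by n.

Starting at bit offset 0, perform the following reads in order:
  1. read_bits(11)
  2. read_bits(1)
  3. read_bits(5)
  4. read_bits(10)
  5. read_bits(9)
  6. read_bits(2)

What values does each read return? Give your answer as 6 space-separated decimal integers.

Answer: 1544 0 15 702 283 3

Derivation:
Read 1: bits[0:11] width=11 -> value=1544 (bin 11000001000); offset now 11 = byte 1 bit 3; 29 bits remain
Read 2: bits[11:12] width=1 -> value=0 (bin 0); offset now 12 = byte 1 bit 4; 28 bits remain
Read 3: bits[12:17] width=5 -> value=15 (bin 01111); offset now 17 = byte 2 bit 1; 23 bits remain
Read 4: bits[17:27] width=10 -> value=702 (bin 1010111110); offset now 27 = byte 3 bit 3; 13 bits remain
Read 5: bits[27:36] width=9 -> value=283 (bin 100011011); offset now 36 = byte 4 bit 4; 4 bits remain
Read 6: bits[36:38] width=2 -> value=3 (bin 11); offset now 38 = byte 4 bit 6; 2 bits remain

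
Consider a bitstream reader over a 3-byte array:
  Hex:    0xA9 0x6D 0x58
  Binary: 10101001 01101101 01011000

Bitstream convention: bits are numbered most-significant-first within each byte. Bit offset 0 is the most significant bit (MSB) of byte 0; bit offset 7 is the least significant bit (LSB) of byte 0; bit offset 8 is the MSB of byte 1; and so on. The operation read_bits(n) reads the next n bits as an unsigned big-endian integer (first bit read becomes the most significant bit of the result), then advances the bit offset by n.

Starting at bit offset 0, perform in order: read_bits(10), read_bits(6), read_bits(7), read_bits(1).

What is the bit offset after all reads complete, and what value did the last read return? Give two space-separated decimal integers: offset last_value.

Read 1: bits[0:10] width=10 -> value=677 (bin 1010100101); offset now 10 = byte 1 bit 2; 14 bits remain
Read 2: bits[10:16] width=6 -> value=45 (bin 101101); offset now 16 = byte 2 bit 0; 8 bits remain
Read 3: bits[16:23] width=7 -> value=44 (bin 0101100); offset now 23 = byte 2 bit 7; 1 bits remain
Read 4: bits[23:24] width=1 -> value=0 (bin 0); offset now 24 = byte 3 bit 0; 0 bits remain

Answer: 24 0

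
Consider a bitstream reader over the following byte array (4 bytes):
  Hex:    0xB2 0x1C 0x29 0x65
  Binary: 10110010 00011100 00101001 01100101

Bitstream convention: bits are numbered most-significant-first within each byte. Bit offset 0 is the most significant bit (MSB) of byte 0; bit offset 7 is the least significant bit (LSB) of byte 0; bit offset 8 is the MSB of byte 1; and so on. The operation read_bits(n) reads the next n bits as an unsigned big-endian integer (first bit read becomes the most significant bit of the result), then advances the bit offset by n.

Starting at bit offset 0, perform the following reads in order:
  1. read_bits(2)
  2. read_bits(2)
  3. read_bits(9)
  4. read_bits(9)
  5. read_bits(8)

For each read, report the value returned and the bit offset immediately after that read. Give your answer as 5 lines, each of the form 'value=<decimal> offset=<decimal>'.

Answer: value=2 offset=2
value=3 offset=4
value=67 offset=13
value=266 offset=22
value=89 offset=30

Derivation:
Read 1: bits[0:2] width=2 -> value=2 (bin 10); offset now 2 = byte 0 bit 2; 30 bits remain
Read 2: bits[2:4] width=2 -> value=3 (bin 11); offset now 4 = byte 0 bit 4; 28 bits remain
Read 3: bits[4:13] width=9 -> value=67 (bin 001000011); offset now 13 = byte 1 bit 5; 19 bits remain
Read 4: bits[13:22] width=9 -> value=266 (bin 100001010); offset now 22 = byte 2 bit 6; 10 bits remain
Read 5: bits[22:30] width=8 -> value=89 (bin 01011001); offset now 30 = byte 3 bit 6; 2 bits remain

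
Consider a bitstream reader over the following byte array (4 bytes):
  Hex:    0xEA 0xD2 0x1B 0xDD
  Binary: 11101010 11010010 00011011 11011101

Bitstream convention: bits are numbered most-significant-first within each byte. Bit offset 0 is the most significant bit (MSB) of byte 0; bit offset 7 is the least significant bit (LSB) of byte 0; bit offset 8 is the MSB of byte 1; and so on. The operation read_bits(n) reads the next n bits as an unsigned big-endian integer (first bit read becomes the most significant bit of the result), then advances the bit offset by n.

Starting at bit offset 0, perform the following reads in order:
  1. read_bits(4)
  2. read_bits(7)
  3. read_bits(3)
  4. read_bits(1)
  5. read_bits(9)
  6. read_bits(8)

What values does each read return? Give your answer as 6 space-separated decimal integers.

Read 1: bits[0:4] width=4 -> value=14 (bin 1110); offset now 4 = byte 0 bit 4; 28 bits remain
Read 2: bits[4:11] width=7 -> value=86 (bin 1010110); offset now 11 = byte 1 bit 3; 21 bits remain
Read 3: bits[11:14] width=3 -> value=4 (bin 100); offset now 14 = byte 1 bit 6; 18 bits remain
Read 4: bits[14:15] width=1 -> value=1 (bin 1); offset now 15 = byte 1 bit 7; 17 bits remain
Read 5: bits[15:24] width=9 -> value=27 (bin 000011011); offset now 24 = byte 3 bit 0; 8 bits remain
Read 6: bits[24:32] width=8 -> value=221 (bin 11011101); offset now 32 = byte 4 bit 0; 0 bits remain

Answer: 14 86 4 1 27 221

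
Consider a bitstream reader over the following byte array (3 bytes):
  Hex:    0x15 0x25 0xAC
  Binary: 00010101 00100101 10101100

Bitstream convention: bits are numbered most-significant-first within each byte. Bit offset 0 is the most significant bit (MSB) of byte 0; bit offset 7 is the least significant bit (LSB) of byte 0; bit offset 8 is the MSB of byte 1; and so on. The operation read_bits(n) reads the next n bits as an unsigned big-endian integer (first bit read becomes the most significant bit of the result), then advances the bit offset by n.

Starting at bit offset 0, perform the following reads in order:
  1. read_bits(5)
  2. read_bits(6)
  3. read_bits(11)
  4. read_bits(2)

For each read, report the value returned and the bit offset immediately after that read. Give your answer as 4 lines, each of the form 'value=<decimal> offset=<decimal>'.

Answer: value=2 offset=5
value=41 offset=11
value=363 offset=22
value=0 offset=24

Derivation:
Read 1: bits[0:5] width=5 -> value=2 (bin 00010); offset now 5 = byte 0 bit 5; 19 bits remain
Read 2: bits[5:11] width=6 -> value=41 (bin 101001); offset now 11 = byte 1 bit 3; 13 bits remain
Read 3: bits[11:22] width=11 -> value=363 (bin 00101101011); offset now 22 = byte 2 bit 6; 2 bits remain
Read 4: bits[22:24] width=2 -> value=0 (bin 00); offset now 24 = byte 3 bit 0; 0 bits remain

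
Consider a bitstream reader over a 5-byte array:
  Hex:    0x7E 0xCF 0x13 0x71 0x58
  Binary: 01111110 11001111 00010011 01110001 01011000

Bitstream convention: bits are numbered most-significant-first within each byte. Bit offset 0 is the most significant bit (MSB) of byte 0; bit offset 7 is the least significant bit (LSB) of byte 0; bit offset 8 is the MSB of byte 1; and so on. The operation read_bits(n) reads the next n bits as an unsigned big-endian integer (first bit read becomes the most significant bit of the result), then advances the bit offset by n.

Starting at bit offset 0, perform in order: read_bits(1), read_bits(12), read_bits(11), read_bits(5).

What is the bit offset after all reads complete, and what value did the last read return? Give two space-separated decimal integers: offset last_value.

Answer: 29 14

Derivation:
Read 1: bits[0:1] width=1 -> value=0 (bin 0); offset now 1 = byte 0 bit 1; 39 bits remain
Read 2: bits[1:13] width=12 -> value=4057 (bin 111111011001); offset now 13 = byte 1 bit 5; 27 bits remain
Read 3: bits[13:24] width=11 -> value=1811 (bin 11100010011); offset now 24 = byte 3 bit 0; 16 bits remain
Read 4: bits[24:29] width=5 -> value=14 (bin 01110); offset now 29 = byte 3 bit 5; 11 bits remain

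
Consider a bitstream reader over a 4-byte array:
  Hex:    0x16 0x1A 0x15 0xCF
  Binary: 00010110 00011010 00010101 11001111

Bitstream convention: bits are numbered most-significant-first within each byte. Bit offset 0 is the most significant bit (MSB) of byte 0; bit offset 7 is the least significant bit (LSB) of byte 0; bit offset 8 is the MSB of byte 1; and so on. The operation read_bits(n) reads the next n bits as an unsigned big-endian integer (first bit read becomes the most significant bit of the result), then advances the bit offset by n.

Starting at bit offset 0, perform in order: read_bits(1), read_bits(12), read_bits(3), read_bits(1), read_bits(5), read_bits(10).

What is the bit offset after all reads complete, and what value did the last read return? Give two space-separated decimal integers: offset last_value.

Answer: 32 463

Derivation:
Read 1: bits[0:1] width=1 -> value=0 (bin 0); offset now 1 = byte 0 bit 1; 31 bits remain
Read 2: bits[1:13] width=12 -> value=707 (bin 001011000011); offset now 13 = byte 1 bit 5; 19 bits remain
Read 3: bits[13:16] width=3 -> value=2 (bin 010); offset now 16 = byte 2 bit 0; 16 bits remain
Read 4: bits[16:17] width=1 -> value=0 (bin 0); offset now 17 = byte 2 bit 1; 15 bits remain
Read 5: bits[17:22] width=5 -> value=5 (bin 00101); offset now 22 = byte 2 bit 6; 10 bits remain
Read 6: bits[22:32] width=10 -> value=463 (bin 0111001111); offset now 32 = byte 4 bit 0; 0 bits remain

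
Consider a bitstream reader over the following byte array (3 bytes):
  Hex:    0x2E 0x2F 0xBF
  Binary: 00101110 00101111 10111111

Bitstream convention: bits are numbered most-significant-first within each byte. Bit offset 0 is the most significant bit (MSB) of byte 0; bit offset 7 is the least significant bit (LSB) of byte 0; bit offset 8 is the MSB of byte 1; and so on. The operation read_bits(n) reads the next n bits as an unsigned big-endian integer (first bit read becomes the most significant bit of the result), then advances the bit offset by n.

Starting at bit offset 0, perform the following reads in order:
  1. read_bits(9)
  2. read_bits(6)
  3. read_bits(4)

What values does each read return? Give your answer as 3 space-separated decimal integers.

Answer: 92 23 13

Derivation:
Read 1: bits[0:9] width=9 -> value=92 (bin 001011100); offset now 9 = byte 1 bit 1; 15 bits remain
Read 2: bits[9:15] width=6 -> value=23 (bin 010111); offset now 15 = byte 1 bit 7; 9 bits remain
Read 3: bits[15:19] width=4 -> value=13 (bin 1101); offset now 19 = byte 2 bit 3; 5 bits remain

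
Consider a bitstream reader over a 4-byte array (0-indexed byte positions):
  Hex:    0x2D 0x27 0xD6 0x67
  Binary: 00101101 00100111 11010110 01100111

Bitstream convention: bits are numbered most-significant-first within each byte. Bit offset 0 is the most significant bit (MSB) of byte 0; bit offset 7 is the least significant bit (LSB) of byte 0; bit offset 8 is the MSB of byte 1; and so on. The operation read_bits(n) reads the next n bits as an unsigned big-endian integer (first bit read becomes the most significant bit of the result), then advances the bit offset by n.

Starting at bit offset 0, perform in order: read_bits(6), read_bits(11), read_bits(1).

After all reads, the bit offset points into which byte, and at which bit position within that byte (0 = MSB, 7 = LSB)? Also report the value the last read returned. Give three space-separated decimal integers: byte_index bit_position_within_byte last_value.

Read 1: bits[0:6] width=6 -> value=11 (bin 001011); offset now 6 = byte 0 bit 6; 26 bits remain
Read 2: bits[6:17] width=11 -> value=591 (bin 01001001111); offset now 17 = byte 2 bit 1; 15 bits remain
Read 3: bits[17:18] width=1 -> value=1 (bin 1); offset now 18 = byte 2 bit 2; 14 bits remain

Answer: 2 2 1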